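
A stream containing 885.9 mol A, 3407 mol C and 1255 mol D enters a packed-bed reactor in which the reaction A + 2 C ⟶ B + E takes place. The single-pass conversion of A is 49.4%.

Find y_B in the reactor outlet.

0.0856

A reacted = 0.494 × 885.9 = 437.6 mol; ν_A = −1, so ξ = 437.6/1 = 437.6 mol.
Outlet amounts (n = n₀ + ν ξ):
  A: 885.9 − 1(437.6) = 448.3
  C: 3407 − 2(437.6) = 2532
  B: 0 + 1(437.6) = 437.6
  E: 0 + 1(437.6) = 437.6
  D: 1255 (inert)
Total out = 5110 mol; y_B = 437.6 / 5110 = 0.08564.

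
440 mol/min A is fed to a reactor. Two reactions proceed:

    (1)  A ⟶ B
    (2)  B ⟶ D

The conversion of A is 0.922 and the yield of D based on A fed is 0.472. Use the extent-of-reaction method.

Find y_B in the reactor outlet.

0.45

Conversion of A: A consumed = 1ξ₁ = 0.922 × 440 → ξ₁ = 405.7 mol/min.
Yield of D: 1ξ₂ / 440 = 0.472 → ξ₂ = 207.7 mol/min.
Outlet amounts (n = n₀ + Σ ν·ξ):
  A: 440 − 1(405.7) = 34.32
  B: 0 + 1(405.7) − 1(207.7) = 198
  D: 0 + 1(207.7) = 207.7
Total out = 440 mol/min; y_B = 198 / 440 = 0.45.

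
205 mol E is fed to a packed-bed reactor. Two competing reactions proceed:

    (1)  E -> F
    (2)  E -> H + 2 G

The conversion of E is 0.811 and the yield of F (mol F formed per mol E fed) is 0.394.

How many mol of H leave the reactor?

85.5 mol

Yield of F: 1ξ₁ / 205 = 0.394 → ξ₁ = 80.77 mol.
Conversion of E: 1ξ₁ + 1ξ₂ = 0.811 × 205 = 166.3 → ξ₂ = 85.49 mol.
Outlet amounts (n = n₀ + Σ ν·ξ):
  E: 205 − 1(80.77) − 1(85.49) = 38.74
  F: 0 + 1(80.77) = 80.77
  H: 0 + 1(85.49) = 85.49
  G: 0 + 2(85.49) = 171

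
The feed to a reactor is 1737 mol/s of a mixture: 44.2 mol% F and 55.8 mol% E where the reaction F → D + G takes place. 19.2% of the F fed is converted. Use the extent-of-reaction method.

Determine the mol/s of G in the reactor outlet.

F reacted = 0.192 × 767.8 = 147.4 mol/s; ν_F = −1, so ξ = 147.4/1 = 147.4 mol/s.
Outlet amounts (n = n₀ + ν ξ):
  F: 767.8 − 1(147.4) = 620.3
  D: 0 + 1(147.4) = 147.4
  G: 0 + 1(147.4) = 147.4
  E: 969.2 (inert)

147 mol/s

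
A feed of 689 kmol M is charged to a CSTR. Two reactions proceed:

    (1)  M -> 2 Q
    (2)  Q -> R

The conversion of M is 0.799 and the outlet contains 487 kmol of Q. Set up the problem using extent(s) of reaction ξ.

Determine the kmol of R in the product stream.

Conversion of M: M consumed = 1ξ₁ = 0.799 × 689 → ξ₁ = 550.5 kmol.
Q balance: n_Q = 0 + 2ξ₁ − 1ξ₂ = 487 → ξ₂ = (2·550.5 − 487)/1 = 614 kmol.
Outlet amounts (n = n₀ + Σ ν·ξ):
  M: 689 − 1(550.5) = 138.5
  Q: 0 + 2(550.5) − 1(614) = 487
  R: 0 + 1(614) = 614

614 kmol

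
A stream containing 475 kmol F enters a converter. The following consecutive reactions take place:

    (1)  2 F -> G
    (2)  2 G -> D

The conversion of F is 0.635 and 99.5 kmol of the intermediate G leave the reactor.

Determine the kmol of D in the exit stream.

25.7 kmol

Conversion of F: F consumed = 2ξ₁ = 0.635 × 475 → ξ₁ = 150.8 kmol.
G balance: n_G = 0 + 1ξ₁ − 2ξ₂ = 99.5 → ξ₂ = (1·150.8 − 99.5)/2 = 25.66 kmol.
Outlet amounts (n = n₀ + Σ ν·ξ):
  F: 475 − 2(150.8) = 173.4
  G: 0 + 1(150.8) − 2(25.66) = 99.5
  D: 0 + 1(25.66) = 25.66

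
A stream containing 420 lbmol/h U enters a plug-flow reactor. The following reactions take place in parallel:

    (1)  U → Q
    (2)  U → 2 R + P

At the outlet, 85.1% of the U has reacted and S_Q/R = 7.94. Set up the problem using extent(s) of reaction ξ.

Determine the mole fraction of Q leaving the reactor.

Conversion of U: U consumed = 0.851 × 420 = 357.4 lbmol/h = 1ξ₁ + 1ξ₂.
Selectivity: 1ξ₁ / (2ξ₂) = 7.94 → ξ₁ = 15.88 ξ₂.
Substitute: (1·15.88 + 1) ξ₂ = 357.4 → ξ₂ = 21.17 lbmol/h, ξ₁ = 336.2 lbmol/h.
Outlet amounts (n = n₀ + Σ ν·ξ):
  U: 420 − 1(336.2) − 1(21.17) = 62.58
  Q: 0 + 1(336.2) = 336.2
  R: 0 + 2(21.17) = 42.35
  P: 0 + 1(21.17) = 21.17
Total out = 462.3 lbmol/h; y_Q = 336.2 / 462.3 = 0.7273.

0.727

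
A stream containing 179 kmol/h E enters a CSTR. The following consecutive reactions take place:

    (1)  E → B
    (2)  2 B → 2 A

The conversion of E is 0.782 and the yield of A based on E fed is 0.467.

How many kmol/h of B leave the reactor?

56.4 kmol/h

Conversion of E: E consumed = 1ξ₁ = 0.782 × 179 → ξ₁ = 140 kmol/h.
Yield of A: 2ξ₂ / 179 = 0.467 → ξ₂ = 41.8 kmol/h.
Outlet amounts (n = n₀ + Σ ν·ξ):
  E: 179 − 1(140) = 39.02
  B: 0 + 1(140) − 2(41.8) = 56.39
  A: 0 + 2(41.8) = 83.59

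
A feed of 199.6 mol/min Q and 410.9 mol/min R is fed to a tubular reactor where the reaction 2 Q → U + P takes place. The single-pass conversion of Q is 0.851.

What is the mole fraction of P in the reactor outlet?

0.139

Q reacted = 0.851 × 199.6 = 169.9 mol/min; ν_Q = −2, so ξ = 169.9/2 = 84.93 mol/min.
Outlet amounts (n = n₀ + ν ξ):
  Q: 199.6 − 2(84.93) = 29.74
  U: 0 + 1(84.93) = 84.93
  P: 0 + 1(84.93) = 84.93
  R: 410.9 (inert)
Total out = 610.5 mol/min; y_P = 84.93 / 610.5 = 0.1391.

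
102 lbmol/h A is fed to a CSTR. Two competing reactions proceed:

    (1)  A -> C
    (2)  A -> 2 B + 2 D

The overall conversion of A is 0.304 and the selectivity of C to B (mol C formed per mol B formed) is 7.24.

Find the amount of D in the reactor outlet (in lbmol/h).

4.01 lbmol/h

Conversion of A: A consumed = 0.304 × 102 = 31.01 lbmol/h = 1ξ₁ + 1ξ₂.
Selectivity: 1ξ₁ / (2ξ₂) = 7.24 → ξ₁ = 14.48 ξ₂.
Substitute: (1·14.48 + 1) ξ₂ = 31.01 → ξ₂ = 2.003 lbmol/h, ξ₁ = 29 lbmol/h.
Outlet amounts (n = n₀ + Σ ν·ξ):
  A: 102 − 1(29) − 1(2.003) = 70.99
  C: 0 + 1(29) = 29
  B: 0 + 2(2.003) = 4.006
  D: 0 + 2(2.003) = 4.006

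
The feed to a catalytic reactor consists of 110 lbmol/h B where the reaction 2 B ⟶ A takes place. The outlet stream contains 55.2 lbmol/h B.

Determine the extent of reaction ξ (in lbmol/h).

For B: n = n₀ − 2ξ → 55.2 = 110 − 2ξ, giving ξ = 27.4 lbmol/h.
Outlet amounts (n = n₀ + ν ξ):
  B: 110 − 2(27.4) = 55.2
  A: 0 + 1(27.4) = 27.4

ξ = 27.4 lbmol/h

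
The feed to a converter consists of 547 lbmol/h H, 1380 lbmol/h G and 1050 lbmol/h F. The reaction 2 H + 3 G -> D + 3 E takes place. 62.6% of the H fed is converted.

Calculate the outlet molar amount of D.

171 lbmol/h

H reacted = 0.626 × 547 = 342.4 lbmol/h; ν_H = −2, so ξ = 342.4/2 = 171.2 lbmol/h.
Outlet amounts (n = n₀ + ν ξ):
  H: 547 − 2(171.2) = 204.6
  G: 1380 − 3(171.2) = 866.4
  D: 0 + 1(171.2) = 171.2
  E: 0 + 3(171.2) = 513.6
  F: 1050 (inert)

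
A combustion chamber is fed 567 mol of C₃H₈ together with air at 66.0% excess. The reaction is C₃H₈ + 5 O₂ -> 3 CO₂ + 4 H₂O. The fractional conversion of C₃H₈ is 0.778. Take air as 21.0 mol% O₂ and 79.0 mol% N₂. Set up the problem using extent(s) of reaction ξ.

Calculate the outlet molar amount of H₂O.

1760 mol

Stoichiometric O₂ = 5 × 567 = 2835 mol; O₂ fed = 2835 × 1.660 = 4706 mol.
N₂ fed = 4706 × 79/21 = 17700 mol.
Fuel reacted = 0.778 × 567 → ξ = 441.1 mol.
Outlet (n = n₀ + ν ξ):
  C₃H₈: 567 − 1(441.1) = 125.9
  O₂: 4706 − 5(441.1) = 2500
  N₂: 17700 (inert)
  CO₂: 0 + 3(441.1) = 1323
  H₂O: 0 + 4(441.1) = 1765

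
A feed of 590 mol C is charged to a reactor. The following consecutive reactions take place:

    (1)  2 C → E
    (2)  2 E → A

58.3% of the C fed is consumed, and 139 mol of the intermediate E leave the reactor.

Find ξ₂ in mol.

ξ₂ = 16.5 mol

Conversion of C: C consumed = 2ξ₁ = 0.583 × 590 → ξ₁ = 172 mol.
E balance: n_E = 0 + 1ξ₁ − 2ξ₂ = 139 → ξ₂ = (1·172 − 139)/2 = 16.49 mol.
Outlet amounts (n = n₀ + Σ ν·ξ):
  C: 590 − 2(172) = 246
  E: 0 + 1(172) − 2(16.49) = 139
  A: 0 + 1(16.49) = 16.49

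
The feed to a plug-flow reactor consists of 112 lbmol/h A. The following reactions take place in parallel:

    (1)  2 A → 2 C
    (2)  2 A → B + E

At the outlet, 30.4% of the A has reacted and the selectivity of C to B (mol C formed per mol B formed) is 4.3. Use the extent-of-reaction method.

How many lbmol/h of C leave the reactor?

23.2 lbmol/h

Conversion of A: A consumed = 0.304 × 112 = 34.05 lbmol/h = 2ξ₁ + 2ξ₂.
Selectivity: 2ξ₁ / (1ξ₂) = 4.3 → ξ₁ = 2.15 ξ₂.
Substitute: (2·2.15 + 2) ξ₂ = 34.05 → ξ₂ = 5.404 lbmol/h, ξ₁ = 11.62 lbmol/h.
Outlet amounts (n = n₀ + Σ ν·ξ):
  A: 112 − 2(11.62) − 2(5.404) = 77.95
  C: 0 + 2(11.62) = 23.24
  B: 0 + 1(5.404) = 5.404
  E: 0 + 1(5.404) = 5.404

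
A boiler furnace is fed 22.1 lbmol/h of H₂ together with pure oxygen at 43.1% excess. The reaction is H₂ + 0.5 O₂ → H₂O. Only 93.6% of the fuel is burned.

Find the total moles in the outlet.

Stoichiometric O₂ = 0.5 × 22.1 = 11.05 lbmol/h; O₂ fed = 11.05 × 1.431 = 15.81 lbmol/h.
Fuel reacted = 0.936 × 22.1 → ξ = 20.69 lbmol/h.
Outlet (n = n₀ + ν ξ):
  H₂: 22.1 − 1(20.69) = 1.414
  O₂: 15.81 − 0.5(20.69) = 5.47
  H₂O: 0 + 1(20.69) = 20.69
Total out = 1.414 + 5.47 + 20.69 = 27.57 lbmol/h.

27.6 lbmol/h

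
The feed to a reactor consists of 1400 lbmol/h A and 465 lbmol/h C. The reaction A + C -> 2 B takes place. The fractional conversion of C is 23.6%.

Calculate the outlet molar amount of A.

C reacted = 0.236 × 465 = 109.7 lbmol/h; ν_C = −1, so ξ = 109.7/1 = 109.7 lbmol/h.
Outlet amounts (n = n₀ + ν ξ):
  A: 1400 − 1(109.7) = 1290
  C: 465 − 1(109.7) = 355.3
  B: 0 + 2(109.7) = 219.5

1290 lbmol/h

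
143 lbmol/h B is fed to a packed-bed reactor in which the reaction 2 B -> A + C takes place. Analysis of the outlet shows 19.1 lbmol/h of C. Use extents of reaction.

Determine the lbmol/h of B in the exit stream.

105 lbmol/h

For C: n = n₀ + 1ξ → 19.1 = 0 + 1ξ, giving ξ = 19.1 lbmol/h.
Outlet amounts (n = n₀ + ν ξ):
  B: 143 − 2(19.1) = 104.8
  A: 0 + 1(19.1) = 19.1
  C: 0 + 1(19.1) = 19.1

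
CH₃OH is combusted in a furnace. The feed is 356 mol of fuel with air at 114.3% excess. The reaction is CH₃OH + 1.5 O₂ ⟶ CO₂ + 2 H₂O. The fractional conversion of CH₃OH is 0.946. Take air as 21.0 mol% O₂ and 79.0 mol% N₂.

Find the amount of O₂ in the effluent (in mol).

639 mol

Stoichiometric O₂ = 1.5 × 356 = 534 mol; O₂ fed = 534 × 2.143 = 1144 mol.
N₂ fed = 1144 × 79/21 = 4305 mol.
Fuel reacted = 0.946 × 356 → ξ = 336.8 mol.
Outlet (n = n₀ + ν ξ):
  CH₃OH: 356 − 1(336.8) = 19.22
  O₂: 1144 − 1.5(336.8) = 639.2
  N₂: 4305 (inert)
  CO₂: 0 + 1(336.8) = 336.8
  H₂O: 0 + 2(336.8) = 673.6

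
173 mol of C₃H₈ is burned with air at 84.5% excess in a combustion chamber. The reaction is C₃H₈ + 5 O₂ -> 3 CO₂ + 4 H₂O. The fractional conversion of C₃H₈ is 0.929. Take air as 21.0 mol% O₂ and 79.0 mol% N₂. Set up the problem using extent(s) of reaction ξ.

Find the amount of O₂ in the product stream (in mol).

Stoichiometric O₂ = 5 × 173 = 865 mol; O₂ fed = 865 × 1.845 = 1596 mol.
N₂ fed = 1596 × 79/21 = 6004 mol.
Fuel reacted = 0.929 × 173 → ξ = 160.7 mol.
Outlet (n = n₀ + ν ξ):
  C₃H₈: 173 − 1(160.7) = 12.28
  O₂: 1596 − 5(160.7) = 792.3
  N₂: 6004 (inert)
  CO₂: 0 + 3(160.7) = 482.2
  H₂O: 0 + 4(160.7) = 642.9

792 mol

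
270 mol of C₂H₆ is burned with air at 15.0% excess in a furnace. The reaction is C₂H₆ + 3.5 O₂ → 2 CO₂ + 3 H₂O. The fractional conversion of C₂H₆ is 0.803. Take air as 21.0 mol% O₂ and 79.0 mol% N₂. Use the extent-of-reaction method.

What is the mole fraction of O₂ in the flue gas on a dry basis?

Stoichiometric O₂ = 3.5 × 270 = 945 mol; O₂ fed = 945 × 1.150 = 1087 mol.
N₂ fed = 1087 × 79/21 = 4088 mol.
Fuel reacted = 0.803 × 270 → ξ = 216.8 mol.
Outlet (n = n₀ + ν ξ):
  C₂H₆: 270 − 1(216.8) = 53.19
  O₂: 1087 − 3.5(216.8) = 327.9
  N₂: 4088 (inert)
  CO₂: 0 + 2(216.8) = 433.6
  H₂O: 0 + 3(216.8) = 650.4
Dry total = 4903 mol; y_O₂ (dry) = 327.9 / 4903 = 0.06688.

0.0669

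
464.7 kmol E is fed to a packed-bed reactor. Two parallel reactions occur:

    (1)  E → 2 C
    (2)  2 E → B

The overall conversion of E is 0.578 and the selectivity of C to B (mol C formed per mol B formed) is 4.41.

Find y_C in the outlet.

0.52

Conversion of E: E consumed = 0.578 × 464.7 = 268.6 kmol = 1ξ₁ + 2ξ₂.
Selectivity: 2ξ₁ / (1ξ₂) = 4.41 → ξ₁ = 2.205 ξ₂.
Substitute: (1·2.205 + 2) ξ₂ = 268.6 → ξ₂ = 63.88 kmol, ξ₁ = 140.8 kmol.
Outlet amounts (n = n₀ + Σ ν·ξ):
  E: 464.7 − 1(140.8) − 2(63.88) = 196.1
  C: 0 + 2(140.8) = 281.7
  B: 0 + 1(63.88) = 63.88
Total out = 541.7 kmol; y_C = 281.7 / 541.7 = 0.52.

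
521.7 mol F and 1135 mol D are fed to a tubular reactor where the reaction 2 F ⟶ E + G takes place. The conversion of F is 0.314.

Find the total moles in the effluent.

1660 mol

F reacted = 0.314 × 521.7 = 163.8 mol; ν_F = −2, so ξ = 163.8/2 = 81.91 mol.
Outlet amounts (n = n₀ + ν ξ):
  F: 521.7 − 2(81.91) = 357.9
  E: 0 + 1(81.91) = 81.91
  G: 0 + 1(81.91) = 81.91
  D: 1135 (inert)
Total out = 357.9 + 81.91 + 81.91 + 1135 = 1657 mol.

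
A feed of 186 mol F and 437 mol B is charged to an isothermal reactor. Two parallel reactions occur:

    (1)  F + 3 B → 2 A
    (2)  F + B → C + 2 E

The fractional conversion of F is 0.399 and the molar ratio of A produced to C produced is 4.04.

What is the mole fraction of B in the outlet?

0.481

Conversion of F: F consumed = 0.399 × 186 = 74.21 mol = 1ξ₁ + 1ξ₂.
Selectivity: 2ξ₁ / (1ξ₂) = 4.04 → ξ₁ = 2.02 ξ₂.
Substitute: (1·2.02 + 1) ξ₂ = 74.21 → ξ₂ = 24.57 mol, ξ₁ = 49.64 mol.
Outlet amounts (n = n₀ + Σ ν·ξ):
  F: 186 − 1(49.64) − 1(24.57) = 111.8
  B: 437 − 3(49.64) − 1(24.57) = 263.5
  A: 0 + 2(49.64) = 99.28
  C: 0 + 1(24.57) = 24.57
  E: 0 + 2(24.57) = 49.15
Total out = 548.3 mol; y_B = 263.5 / 548.3 = 0.4806.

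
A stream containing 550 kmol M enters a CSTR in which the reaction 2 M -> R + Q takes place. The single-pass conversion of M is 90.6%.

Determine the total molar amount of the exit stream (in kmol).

550 kmol

M reacted = 0.906 × 550 = 498.3 kmol; ν_M = −2, so ξ = 498.3/2 = 249.2 kmol.
Outlet amounts (n = n₀ + ν ξ):
  M: 550 − 2(249.2) = 51.7
  R: 0 + 1(249.2) = 249.2
  Q: 0 + 1(249.2) = 249.2
Total out = 51.7 + 249.2 + 249.2 = 550 kmol.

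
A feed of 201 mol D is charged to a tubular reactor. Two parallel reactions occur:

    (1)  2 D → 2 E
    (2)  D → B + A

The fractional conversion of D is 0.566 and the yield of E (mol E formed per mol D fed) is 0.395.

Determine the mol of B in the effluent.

34.4 mol

Yield of E: 2ξ₁ / 201 = 0.395 → ξ₁ = 39.7 mol.
Conversion of D: 2ξ₁ + 1ξ₂ = 0.566 × 201 = 113.8 → ξ₂ = 34.37 mol.
Outlet amounts (n = n₀ + Σ ν·ξ):
  D: 201 − 2(39.7) − 1(34.37) = 87.23
  E: 0 + 2(39.7) = 79.4
  B: 0 + 1(34.37) = 34.37
  A: 0 + 1(34.37) = 34.37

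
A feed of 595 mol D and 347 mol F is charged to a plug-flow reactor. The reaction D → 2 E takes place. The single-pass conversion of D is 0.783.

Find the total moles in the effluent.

D reacted = 0.783 × 595 = 465.9 mol; ν_D = −1, so ξ = 465.9/1 = 465.9 mol.
Outlet amounts (n = n₀ + ν ξ):
  D: 595 − 1(465.9) = 129.1
  E: 0 + 2(465.9) = 931.8
  F: 347 (inert)
Total out = 129.1 + 931.8 + 347 = 1408 mol.

1410 mol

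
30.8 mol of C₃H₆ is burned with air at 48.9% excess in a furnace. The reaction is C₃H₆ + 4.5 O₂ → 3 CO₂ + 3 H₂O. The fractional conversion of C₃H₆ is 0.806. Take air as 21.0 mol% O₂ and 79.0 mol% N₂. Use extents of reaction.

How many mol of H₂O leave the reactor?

74.5 mol

Stoichiometric O₂ = 4.5 × 30.8 = 138.6 mol; O₂ fed = 138.6 × 1.489 = 206.4 mol.
N₂ fed = 206.4 × 79/21 = 776.4 mol.
Fuel reacted = 0.806 × 30.8 → ξ = 24.82 mol.
Outlet (n = n₀ + ν ξ):
  C₃H₆: 30.8 − 1(24.82) = 5.975
  O₂: 206.4 − 4.5(24.82) = 94.66
  N₂: 776.4 (inert)
  CO₂: 0 + 3(24.82) = 74.47
  H₂O: 0 + 3(24.82) = 74.47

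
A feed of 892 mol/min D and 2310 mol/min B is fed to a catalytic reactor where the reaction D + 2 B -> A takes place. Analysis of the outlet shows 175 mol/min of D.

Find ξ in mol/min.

For D: n = n₀ − 1ξ → 175 = 892 − 1ξ, giving ξ = 717 mol/min.
Outlet amounts (n = n₀ + ν ξ):
  D: 892 − 1(717) = 175
  B: 2310 − 2(717) = 876
  A: 0 + 1(717) = 717

ξ = 717 mol/min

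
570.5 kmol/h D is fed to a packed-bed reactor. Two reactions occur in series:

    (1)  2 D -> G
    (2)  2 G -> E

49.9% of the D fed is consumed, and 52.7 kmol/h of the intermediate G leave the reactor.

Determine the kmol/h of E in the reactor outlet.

Conversion of D: D consumed = 2ξ₁ = 0.499 × 570.5 → ξ₁ = 142.3 kmol/h.
G balance: n_G = 0 + 1ξ₁ − 2ξ₂ = 52.7 → ξ₂ = (1·142.3 − 52.7)/2 = 44.82 kmol/h.
Outlet amounts (n = n₀ + Σ ν·ξ):
  D: 570.5 − 2(142.3) = 285.8
  G: 0 + 1(142.3) − 2(44.82) = 52.7
  E: 0 + 1(44.82) = 44.82

44.8 kmol/h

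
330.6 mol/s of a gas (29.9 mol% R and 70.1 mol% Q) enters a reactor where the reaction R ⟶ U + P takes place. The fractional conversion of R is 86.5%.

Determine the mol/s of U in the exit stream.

85.5 mol/s

R reacted = 0.865 × 98.85 = 85.5 mol/s; ν_R = −1, so ξ = 85.5/1 = 85.5 mol/s.
Outlet amounts (n = n₀ + ν ξ):
  R: 98.85 − 1(85.5) = 13.34
  U: 0 + 1(85.5) = 85.5
  P: 0 + 1(85.5) = 85.5
  Q: 231.8 (inert)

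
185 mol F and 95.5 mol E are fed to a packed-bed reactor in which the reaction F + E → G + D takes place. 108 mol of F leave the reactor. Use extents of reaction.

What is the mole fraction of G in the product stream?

For F: n = n₀ − 1ξ → 108 = 185 − 1ξ, giving ξ = 77 mol.
Outlet amounts (n = n₀ + ν ξ):
  F: 185 − 1(77) = 108
  E: 95.5 − 1(77) = 18.5
  G: 0 + 1(77) = 77
  D: 0 + 1(77) = 77
Total out = 280.5 mol; y_G = 77 / 280.5 = 0.2745.

0.275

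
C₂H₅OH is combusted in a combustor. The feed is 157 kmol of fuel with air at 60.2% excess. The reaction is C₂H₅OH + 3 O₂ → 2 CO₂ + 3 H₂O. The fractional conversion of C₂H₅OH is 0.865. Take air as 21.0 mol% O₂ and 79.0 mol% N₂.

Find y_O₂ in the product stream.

Stoichiometric O₂ = 3 × 157 = 471 kmol; O₂ fed = 471 × 1.602 = 754.5 kmol.
N₂ fed = 754.5 × 79/21 = 2839 kmol.
Fuel reacted = 0.865 × 157 → ξ = 135.8 kmol.
Outlet (n = n₀ + ν ξ):
  C₂H₅OH: 157 − 1(135.8) = 21.19
  O₂: 754.5 − 3(135.8) = 347.1
  N₂: 2839 (inert)
  CO₂: 0 + 2(135.8) = 271.6
  H₂O: 0 + 3(135.8) = 407.4
Total out = 3886 kmol; y_O₂ = 347.1 / 3886 = 0.08933.

0.0893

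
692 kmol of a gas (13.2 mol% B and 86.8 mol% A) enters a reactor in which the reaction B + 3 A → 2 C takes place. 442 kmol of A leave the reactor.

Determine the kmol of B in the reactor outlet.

38.5 kmol

For A: n = n₀ − 3ξ → 442 = 600.7 − 3ξ, giving ξ = 52.89 kmol.
Outlet amounts (n = n₀ + ν ξ):
  B: 91.34 − 1(52.89) = 38.46
  A: 600.7 − 3(52.89) = 442
  C: 0 + 2(52.89) = 105.8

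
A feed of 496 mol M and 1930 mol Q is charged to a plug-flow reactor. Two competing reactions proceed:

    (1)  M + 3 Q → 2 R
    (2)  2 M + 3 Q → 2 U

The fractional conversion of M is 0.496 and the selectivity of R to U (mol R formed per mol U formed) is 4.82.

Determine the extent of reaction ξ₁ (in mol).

ξ₁ = 174 mol

Conversion of M: M consumed = 0.496 × 496 = 246 mol = 1ξ₁ + 2ξ₂.
Selectivity: 2ξ₁ / (2ξ₂) = 4.82 → ξ₁ = 4.82 ξ₂.
Substitute: (1·4.82 + 2) ξ₂ = 246 → ξ₂ = 36.07 mol, ξ₁ = 173.9 mol.
Outlet amounts (n = n₀ + Σ ν·ξ):
  M: 496 − 1(173.9) − 2(36.07) = 250
  Q: 1930 − 3(173.9) − 3(36.07) = 1300
  R: 0 + 2(173.9) = 347.7
  U: 0 + 2(36.07) = 72.15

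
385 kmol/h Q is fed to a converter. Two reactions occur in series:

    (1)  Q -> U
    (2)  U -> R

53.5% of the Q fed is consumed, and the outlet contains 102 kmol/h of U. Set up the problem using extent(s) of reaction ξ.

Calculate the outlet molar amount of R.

104 kmol/h

Conversion of Q: Q consumed = 1ξ₁ = 0.535 × 385 → ξ₁ = 206 kmol/h.
U balance: n_U = 0 + 1ξ₁ − 1ξ₂ = 102 → ξ₂ = (1·206 − 102)/1 = 104 kmol/h.
Outlet amounts (n = n₀ + Σ ν·ξ):
  Q: 385 − 1(206) = 179
  U: 0 + 1(206) − 1(104) = 102
  R: 0 + 1(104) = 104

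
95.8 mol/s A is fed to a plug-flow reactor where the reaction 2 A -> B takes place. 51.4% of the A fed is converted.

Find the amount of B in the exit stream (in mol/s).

A reacted = 0.514 × 95.8 = 49.24 mol/s; ν_A = −2, so ξ = 49.24/2 = 24.62 mol/s.
Outlet amounts (n = n₀ + ν ξ):
  A: 95.8 − 2(24.62) = 46.56
  B: 0 + 1(24.62) = 24.62

24.6 mol/s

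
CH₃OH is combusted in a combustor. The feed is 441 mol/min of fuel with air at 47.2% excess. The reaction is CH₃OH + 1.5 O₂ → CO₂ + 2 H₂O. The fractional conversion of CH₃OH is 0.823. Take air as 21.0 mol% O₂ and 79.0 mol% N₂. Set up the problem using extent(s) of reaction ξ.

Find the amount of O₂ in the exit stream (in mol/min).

429 mol/min

Stoichiometric O₂ = 1.5 × 441 = 661.5 mol/min; O₂ fed = 661.5 × 1.472 = 973.7 mol/min.
N₂ fed = 973.7 × 79/21 = 3663 mol/min.
Fuel reacted = 0.823 × 441 → ξ = 362.9 mol/min.
Outlet (n = n₀ + ν ξ):
  CH₃OH: 441 − 1(362.9) = 78.06
  O₂: 973.7 − 1.5(362.9) = 429.3
  N₂: 3663 (inert)
  CO₂: 0 + 1(362.9) = 362.9
  H₂O: 0 + 2(362.9) = 725.9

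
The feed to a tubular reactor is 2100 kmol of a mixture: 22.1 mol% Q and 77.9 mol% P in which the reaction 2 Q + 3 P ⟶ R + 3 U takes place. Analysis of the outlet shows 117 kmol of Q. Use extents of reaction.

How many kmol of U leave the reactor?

For Q: n = n₀ − 2ξ → 117 = 464.1 − 2ξ, giving ξ = 173.6 kmol.
Outlet amounts (n = n₀ + ν ξ):
  Q: 464.1 − 2(173.6) = 117
  P: 1636 − 3(173.6) = 1115
  R: 0 + 1(173.6) = 173.6
  U: 0 + 3(173.6) = 520.7

521 kmol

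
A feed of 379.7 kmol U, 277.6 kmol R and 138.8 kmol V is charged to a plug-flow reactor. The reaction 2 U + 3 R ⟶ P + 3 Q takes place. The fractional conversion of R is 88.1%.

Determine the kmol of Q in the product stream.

245 kmol

R reacted = 0.881 × 277.6 = 244.6 kmol; ν_R = −3, so ξ = 244.6/3 = 81.52 kmol.
Outlet amounts (n = n₀ + ν ξ):
  U: 379.7 − 2(81.52) = 216.7
  R: 277.6 − 3(81.52) = 33.03
  P: 0 + 1(81.52) = 81.52
  Q: 0 + 3(81.52) = 244.6
  V: 138.8 (inert)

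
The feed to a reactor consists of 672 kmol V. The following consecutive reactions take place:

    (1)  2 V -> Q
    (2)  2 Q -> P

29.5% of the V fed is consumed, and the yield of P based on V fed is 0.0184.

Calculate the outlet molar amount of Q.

Conversion of V: V consumed = 2ξ₁ = 0.295 × 672 → ξ₁ = 99.12 kmol.
Yield of P: 1ξ₂ / 672 = 0.0184 → ξ₂ = 12.36 kmol.
Outlet amounts (n = n₀ + Σ ν·ξ):
  V: 672 − 2(99.12) = 473.8
  Q: 0 + 1(99.12) − 2(12.36) = 74.39
  P: 0 + 1(12.36) = 12.36

74.4 kmol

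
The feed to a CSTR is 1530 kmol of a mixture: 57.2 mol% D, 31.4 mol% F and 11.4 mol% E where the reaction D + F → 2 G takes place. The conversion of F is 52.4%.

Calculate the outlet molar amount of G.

503 kmol

F reacted = 0.524 × 480.4 = 251.7 kmol; ν_F = −1, so ξ = 251.7/1 = 251.7 kmol.
Outlet amounts (n = n₀ + ν ξ):
  D: 875.2 − 1(251.7) = 623.4
  F: 480.4 − 1(251.7) = 228.7
  G: 0 + 2(251.7) = 503.5
  E: 174.4 (inert)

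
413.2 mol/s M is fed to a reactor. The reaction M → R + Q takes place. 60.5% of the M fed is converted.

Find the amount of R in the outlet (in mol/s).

M reacted = 0.605 × 413.2 = 250 mol/s; ν_M = −1, so ξ = 250/1 = 250 mol/s.
Outlet amounts (n = n₀ + ν ξ):
  M: 413.2 − 1(250) = 163.2
  R: 0 + 1(250) = 250
  Q: 0 + 1(250) = 250

250 mol/s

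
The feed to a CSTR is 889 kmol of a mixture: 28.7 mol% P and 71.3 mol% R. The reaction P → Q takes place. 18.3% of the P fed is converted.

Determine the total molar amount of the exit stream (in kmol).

889 kmol

P reacted = 0.183 × 255.1 = 46.69 kmol; ν_P = −1, so ξ = 46.69/1 = 46.69 kmol.
Outlet amounts (n = n₀ + ν ξ):
  P: 255.1 − 1(46.69) = 208.5
  Q: 0 + 1(46.69) = 46.69
  R: 633.9 (inert)
Total out = 208.5 + 46.69 + 633.9 = 889 kmol.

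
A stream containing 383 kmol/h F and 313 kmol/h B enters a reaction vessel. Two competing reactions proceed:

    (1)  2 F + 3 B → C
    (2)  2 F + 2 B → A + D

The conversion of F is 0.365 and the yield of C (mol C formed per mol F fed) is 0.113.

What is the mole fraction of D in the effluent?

Yield of C: 1ξ₁ / 383 = 0.113 → ξ₁ = 43.28 kmol/h.
Conversion of F: 2ξ₁ + 2ξ₂ = 0.365 × 383 = 139.8 → ξ₂ = 26.62 kmol/h.
Outlet amounts (n = n₀ + Σ ν·ξ):
  F: 383 − 2(43.28) − 2(26.62) = 243.2
  B: 313 − 3(43.28) − 2(26.62) = 129.9
  C: 0 + 1(43.28) = 43.28
  A: 0 + 1(26.62) = 26.62
  D: 0 + 1(26.62) = 26.62
Total out = 469.6 kmol/h; y_D = 26.62 / 469.6 = 0.05668.

0.0567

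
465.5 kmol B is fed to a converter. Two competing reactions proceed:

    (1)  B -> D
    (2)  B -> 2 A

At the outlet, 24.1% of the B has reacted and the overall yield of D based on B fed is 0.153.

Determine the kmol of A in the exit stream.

81.9 kmol

Yield of D: 1ξ₁ / 465.5 = 0.153 → ξ₁ = 71.22 kmol.
Conversion of B: 1ξ₁ + 1ξ₂ = 0.241 × 465.5 = 112.2 → ξ₂ = 40.96 kmol.
Outlet amounts (n = n₀ + Σ ν·ξ):
  B: 465.5 − 1(71.22) − 1(40.96) = 353.3
  D: 0 + 1(71.22) = 71.22
  A: 0 + 2(40.96) = 81.93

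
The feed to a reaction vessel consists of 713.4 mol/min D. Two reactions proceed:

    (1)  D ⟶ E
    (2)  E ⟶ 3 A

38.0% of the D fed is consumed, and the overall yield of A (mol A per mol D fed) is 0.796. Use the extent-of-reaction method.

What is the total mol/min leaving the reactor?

Conversion of D: D consumed = 1ξ₁ = 0.38 × 713.4 → ξ₁ = 271.1 mol/min.
Yield of A: 3ξ₂ / 713.4 = 0.796 → ξ₂ = 189.3 mol/min.
Outlet amounts (n = n₀ + Σ ν·ξ):
  D: 713.4 − 1(271.1) = 442.3
  E: 0 + 1(271.1) − 1(189.3) = 81.8
  A: 0 + 3(189.3) = 567.9
Total out = 442.3 + 81.8 + 567.9 = 1092 mol/min.

1090 mol/min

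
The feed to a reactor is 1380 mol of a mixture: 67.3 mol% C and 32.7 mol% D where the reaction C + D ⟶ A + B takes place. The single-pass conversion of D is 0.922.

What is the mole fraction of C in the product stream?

D reacted = 0.922 × 451.3 = 416.1 mol; ν_D = −1, so ξ = 416.1/1 = 416.1 mol.
Outlet amounts (n = n₀ + ν ξ):
  C: 928.7 − 1(416.1) = 512.7
  D: 451.3 − 1(416.1) = 35.2
  A: 0 + 1(416.1) = 416.1
  B: 0 + 1(416.1) = 416.1
Total out = 1380 mol; y_C = 512.7 / 1380 = 0.3715.

0.372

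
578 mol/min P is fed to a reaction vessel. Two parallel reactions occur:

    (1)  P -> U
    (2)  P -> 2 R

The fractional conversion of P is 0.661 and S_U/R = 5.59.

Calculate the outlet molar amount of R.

Conversion of P: P consumed = 0.661 × 578 = 382.1 mol/min = 1ξ₁ + 1ξ₂.
Selectivity: 1ξ₁ / (2ξ₂) = 5.59 → ξ₁ = 11.18 ξ₂.
Substitute: (1·11.18 + 1) ξ₂ = 382.1 → ξ₂ = 31.37 mol/min, ξ₁ = 350.7 mol/min.
Outlet amounts (n = n₀ + Σ ν·ξ):
  P: 578 − 1(350.7) − 1(31.37) = 195.9
  U: 0 + 1(350.7) = 350.7
  R: 0 + 2(31.37) = 62.74

62.7 mol/min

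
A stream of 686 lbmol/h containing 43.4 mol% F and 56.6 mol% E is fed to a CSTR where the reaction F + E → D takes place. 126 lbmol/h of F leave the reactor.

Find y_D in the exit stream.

For F: n = n₀ − 1ξ → 126 = 297.7 − 1ξ, giving ξ = 171.7 lbmol/h.
Outlet amounts (n = n₀ + ν ξ):
  F: 297.7 − 1(171.7) = 126
  E: 388.3 − 1(171.7) = 216.6
  D: 0 + 1(171.7) = 171.7
Total out = 514.3 lbmol/h; y_D = 171.7 / 514.3 = 0.3339.

0.334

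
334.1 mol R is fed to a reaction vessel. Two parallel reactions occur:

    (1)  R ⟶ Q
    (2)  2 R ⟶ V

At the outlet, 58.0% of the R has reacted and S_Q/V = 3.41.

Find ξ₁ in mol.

ξ₁ = 122 mol

Conversion of R: R consumed = 0.58 × 334.1 = 193.8 mol = 1ξ₁ + 2ξ₂.
Selectivity: 1ξ₁ / (1ξ₂) = 3.41 → ξ₁ = 3.41 ξ₂.
Substitute: (1·3.41 + 2) ξ₂ = 193.8 → ξ₂ = 35.82 mol, ξ₁ = 122.1 mol.
Outlet amounts (n = n₀ + Σ ν·ξ):
  R: 334.1 − 1(122.1) − 2(35.82) = 140.3
  Q: 0 + 1(122.1) = 122.1
  V: 0 + 1(35.82) = 35.82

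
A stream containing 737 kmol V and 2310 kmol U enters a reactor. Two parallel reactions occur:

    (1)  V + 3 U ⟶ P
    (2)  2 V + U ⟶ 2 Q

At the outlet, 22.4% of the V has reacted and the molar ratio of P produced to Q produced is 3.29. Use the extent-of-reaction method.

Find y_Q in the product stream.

Conversion of V: V consumed = 0.224 × 737 = 165.1 kmol = 1ξ₁ + 2ξ₂.
Selectivity: 1ξ₁ / (2ξ₂) = 3.29 → ξ₁ = 6.58 ξ₂.
Substitute: (1·6.58 + 2) ξ₂ = 165.1 → ξ₂ = 19.24 kmol, ξ₁ = 126.6 kmol.
Outlet amounts (n = n₀ + Σ ν·ξ):
  V: 737 − 1(126.6) − 2(19.24) = 571.9
  U: 2310 − 3(126.6) − 1(19.24) = 1911
  P: 0 + 1(126.6) = 126.6
  Q: 0 + 2(19.24) = 38.48
Total out = 2648 kmol; y_Q = 38.48 / 2648 = 0.01453.

0.0145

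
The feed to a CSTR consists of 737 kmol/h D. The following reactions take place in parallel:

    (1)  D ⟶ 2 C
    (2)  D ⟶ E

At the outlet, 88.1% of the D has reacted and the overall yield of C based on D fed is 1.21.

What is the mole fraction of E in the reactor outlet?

0.172

Yield of C: 2ξ₁ / 737 = 1.21 → ξ₁ = 445.9 kmol/h.
Conversion of D: 1ξ₁ + 1ξ₂ = 0.881 × 737 = 649.3 → ξ₂ = 203.4 kmol/h.
Outlet amounts (n = n₀ + Σ ν·ξ):
  D: 737 − 1(445.9) − 1(203.4) = 87.7
  C: 0 + 2(445.9) = 891.8
  E: 0 + 1(203.4) = 203.4
Total out = 1183 kmol/h; y_E = 203.4 / 1183 = 0.172.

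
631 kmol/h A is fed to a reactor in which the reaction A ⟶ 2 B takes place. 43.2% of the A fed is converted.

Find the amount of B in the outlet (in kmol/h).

A reacted = 0.432 × 631 = 272.6 kmol/h; ν_A = −1, so ξ = 272.6/1 = 272.6 kmol/h.
Outlet amounts (n = n₀ + ν ξ):
  A: 631 − 1(272.6) = 358.4
  B: 0 + 2(272.6) = 545.2

545 kmol/h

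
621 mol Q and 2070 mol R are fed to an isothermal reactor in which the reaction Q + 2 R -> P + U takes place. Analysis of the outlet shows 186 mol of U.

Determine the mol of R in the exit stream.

For U: n = n₀ + 1ξ → 186 = 0 + 1ξ, giving ξ = 186 mol.
Outlet amounts (n = n₀ + ν ξ):
  Q: 621 − 1(186) = 435
  R: 2070 − 2(186) = 1698
  P: 0 + 1(186) = 186
  U: 0 + 1(186) = 186

1700 mol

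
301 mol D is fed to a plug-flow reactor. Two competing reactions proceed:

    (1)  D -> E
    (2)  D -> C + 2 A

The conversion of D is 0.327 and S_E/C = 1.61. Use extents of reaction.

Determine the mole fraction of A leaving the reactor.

0.2

Conversion of D: D consumed = 0.327 × 301 = 98.43 mol = 1ξ₁ + 1ξ₂.
Selectivity: 1ξ₁ / (1ξ₂) = 1.61 → ξ₁ = 1.61 ξ₂.
Substitute: (1·1.61 + 1) ξ₂ = 98.43 → ξ₂ = 37.71 mol, ξ₁ = 60.72 mol.
Outlet amounts (n = n₀ + Σ ν·ξ):
  D: 301 − 1(60.72) − 1(37.71) = 202.6
  E: 0 + 1(60.72) = 60.72
  C: 0 + 1(37.71) = 37.71
  A: 0 + 2(37.71) = 75.42
Total out = 376.4 mol; y_A = 75.42 / 376.4 = 0.2004.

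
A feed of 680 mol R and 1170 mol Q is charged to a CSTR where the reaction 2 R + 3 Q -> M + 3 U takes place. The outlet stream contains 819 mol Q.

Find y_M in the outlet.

0.0675

For Q: n = n₀ − 3ξ → 819 = 1170 − 3ξ, giving ξ = 117 mol.
Outlet amounts (n = n₀ + ν ξ):
  R: 680 − 2(117) = 446
  Q: 1170 − 3(117) = 819
  M: 0 + 1(117) = 117
  U: 0 + 3(117) = 351
Total out = 1733 mol; y_M = 117 / 1733 = 0.06751.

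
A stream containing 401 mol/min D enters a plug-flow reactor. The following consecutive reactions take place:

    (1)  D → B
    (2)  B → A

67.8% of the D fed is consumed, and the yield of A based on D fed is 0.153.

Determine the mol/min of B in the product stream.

Conversion of D: D consumed = 1ξ₁ = 0.678 × 401 → ξ₁ = 271.9 mol/min.
Yield of A: 1ξ₂ / 401 = 0.153 → ξ₂ = 61.35 mol/min.
Outlet amounts (n = n₀ + Σ ν·ξ):
  D: 401 − 1(271.9) = 129.1
  B: 0 + 1(271.9) − 1(61.35) = 210.5
  A: 0 + 1(61.35) = 61.35

211 mol/min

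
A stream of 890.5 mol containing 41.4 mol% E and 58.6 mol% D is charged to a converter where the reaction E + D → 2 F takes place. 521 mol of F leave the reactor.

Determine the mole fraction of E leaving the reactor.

For F: n = n₀ + 2ξ → 521 = 0 + 2ξ, giving ξ = 260.5 mol.
Outlet amounts (n = n₀ + ν ξ):
  E: 368.7 − 1(260.5) = 108.2
  D: 521.8 − 1(260.5) = 261.3
  F: 0 + 2(260.5) = 521
Total out = 890.5 mol; y_E = 108.2 / 890.5 = 0.1215.

0.121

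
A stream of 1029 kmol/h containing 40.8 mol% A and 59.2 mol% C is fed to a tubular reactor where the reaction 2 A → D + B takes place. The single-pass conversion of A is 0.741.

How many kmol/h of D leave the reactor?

156 kmol/h

A reacted = 0.741 × 419.8 = 311.1 kmol/h; ν_A = −2, so ξ = 311.1/2 = 155.5 kmol/h.
Outlet amounts (n = n₀ + ν ξ):
  A: 419.8 − 2(155.5) = 108.7
  D: 0 + 1(155.5) = 155.5
  B: 0 + 1(155.5) = 155.5
  C: 609.2 (inert)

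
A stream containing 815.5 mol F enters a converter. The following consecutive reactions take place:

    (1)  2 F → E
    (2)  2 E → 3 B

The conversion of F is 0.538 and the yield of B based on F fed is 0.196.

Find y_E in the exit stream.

0.174

Conversion of F: F consumed = 2ξ₁ = 0.538 × 815.5 → ξ₁ = 219.4 mol.
Yield of B: 3ξ₂ / 815.5 = 0.196 → ξ₂ = 53.28 mol.
Outlet amounts (n = n₀ + Σ ν·ξ):
  F: 815.5 − 2(219.4) = 376.8
  E: 0 + 1(219.4) − 2(53.28) = 112.8
  B: 0 + 3(53.28) = 159.8
Total out = 649.4 mol; y_E = 112.8 / 649.4 = 0.1737.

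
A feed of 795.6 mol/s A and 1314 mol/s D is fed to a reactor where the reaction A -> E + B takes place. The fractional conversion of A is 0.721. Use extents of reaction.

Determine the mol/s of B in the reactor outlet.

A reacted = 0.721 × 795.6 = 573.6 mol/s; ν_A = −1, so ξ = 573.6/1 = 573.6 mol/s.
Outlet amounts (n = n₀ + ν ξ):
  A: 795.6 − 1(573.6) = 222
  E: 0 + 1(573.6) = 573.6
  B: 0 + 1(573.6) = 573.6
  D: 1314 (inert)

574 mol/s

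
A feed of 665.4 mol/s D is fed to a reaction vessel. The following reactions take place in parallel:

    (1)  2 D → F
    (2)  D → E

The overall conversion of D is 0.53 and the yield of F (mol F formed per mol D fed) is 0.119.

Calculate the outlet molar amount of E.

Yield of F: 1ξ₁ / 665.4 = 0.119 → ξ₁ = 79.18 mol/s.
Conversion of D: 2ξ₁ + 1ξ₂ = 0.53 × 665.4 = 352.7 → ξ₂ = 194.3 mol/s.
Outlet amounts (n = n₀ + Σ ν·ξ):
  D: 665.4 − 2(79.18) − 1(194.3) = 312.7
  F: 0 + 1(79.18) = 79.18
  E: 0 + 1(194.3) = 194.3

194 mol/s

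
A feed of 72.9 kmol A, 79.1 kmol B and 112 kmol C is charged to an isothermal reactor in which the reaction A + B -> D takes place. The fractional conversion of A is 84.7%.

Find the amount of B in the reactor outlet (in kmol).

A reacted = 0.847 × 72.9 = 61.75 kmol; ν_A = −1, so ξ = 61.75/1 = 61.75 kmol.
Outlet amounts (n = n₀ + ν ξ):
  A: 72.9 − 1(61.75) = 11.15
  B: 79.1 − 1(61.75) = 17.35
  D: 0 + 1(61.75) = 61.75
  C: 112 (inert)

17.4 kmol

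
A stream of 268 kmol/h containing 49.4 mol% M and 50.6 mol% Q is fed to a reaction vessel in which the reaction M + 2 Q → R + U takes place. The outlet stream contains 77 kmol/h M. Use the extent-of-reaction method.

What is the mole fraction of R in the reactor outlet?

For M: n = n₀ − 1ξ → 77 = 132.4 − 1ξ, giving ξ = 55.39 kmol/h.
Outlet amounts (n = n₀ + ν ξ):
  M: 132.4 − 1(55.39) = 77
  Q: 135.6 − 2(55.39) = 24.82
  R: 0 + 1(55.39) = 55.39
  U: 0 + 1(55.39) = 55.39
Total out = 212.6 kmol/h; y_R = 55.39 / 212.6 = 0.2605.

0.261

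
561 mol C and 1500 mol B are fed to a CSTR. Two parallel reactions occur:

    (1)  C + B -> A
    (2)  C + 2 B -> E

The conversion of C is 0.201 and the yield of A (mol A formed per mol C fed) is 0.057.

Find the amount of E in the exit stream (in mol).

Yield of A: 1ξ₁ / 561 = 0.057 → ξ₁ = 31.98 mol.
Conversion of C: 1ξ₁ + 1ξ₂ = 0.201 × 561 = 112.8 → ξ₂ = 80.78 mol.
Outlet amounts (n = n₀ + Σ ν·ξ):
  C: 561 − 1(31.98) − 1(80.78) = 448.2
  B: 1500 − 1(31.98) − 2(80.78) = 1306
  A: 0 + 1(31.98) = 31.98
  E: 0 + 1(80.78) = 80.78

80.8 mol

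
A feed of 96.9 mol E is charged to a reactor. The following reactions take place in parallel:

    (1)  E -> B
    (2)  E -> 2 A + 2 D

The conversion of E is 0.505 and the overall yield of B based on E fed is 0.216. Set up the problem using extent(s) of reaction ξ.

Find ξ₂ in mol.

ξ₂ = 28 mol

Yield of B: 1ξ₁ / 96.9 = 0.216 → ξ₁ = 20.93 mol.
Conversion of E: 1ξ₁ + 1ξ₂ = 0.505 × 96.9 = 48.93 → ξ₂ = 28 mol.
Outlet amounts (n = n₀ + Σ ν·ξ):
  E: 96.9 − 1(20.93) − 1(28) = 47.97
  B: 0 + 1(20.93) = 20.93
  A: 0 + 2(28) = 56.01
  D: 0 + 2(28) = 56.01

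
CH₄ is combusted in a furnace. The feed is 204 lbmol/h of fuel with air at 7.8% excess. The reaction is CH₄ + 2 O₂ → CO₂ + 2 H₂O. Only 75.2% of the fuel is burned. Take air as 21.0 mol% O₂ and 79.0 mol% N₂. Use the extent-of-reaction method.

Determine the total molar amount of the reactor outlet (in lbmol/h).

Stoichiometric O₂ = 2 × 204 = 408 lbmol/h; O₂ fed = 408 × 1.078 = 439.8 lbmol/h.
N₂ fed = 439.8 × 79/21 = 1655 lbmol/h.
Fuel reacted = 0.752 × 204 → ξ = 153.4 lbmol/h.
Outlet (n = n₀ + ν ξ):
  CH₄: 204 − 1(153.4) = 50.59
  O₂: 439.8 − 2(153.4) = 133
  N₂: 1655 (inert)
  CO₂: 0 + 1(153.4) = 153.4
  H₂O: 0 + 2(153.4) = 306.8
Total out = 50.59 + 133 + 1655 + 153.4 + 306.8 = 2298 lbmol/h.

2300 lbmol/h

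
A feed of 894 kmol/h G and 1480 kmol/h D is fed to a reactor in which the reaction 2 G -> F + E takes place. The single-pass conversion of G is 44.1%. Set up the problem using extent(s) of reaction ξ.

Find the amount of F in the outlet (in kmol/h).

G reacted = 0.441 × 894 = 394.3 kmol/h; ν_G = −2, so ξ = 394.3/2 = 197.1 kmol/h.
Outlet amounts (n = n₀ + ν ξ):
  G: 894 − 2(197.1) = 499.7
  F: 0 + 1(197.1) = 197.1
  E: 0 + 1(197.1) = 197.1
  D: 1480 (inert)

197 kmol/h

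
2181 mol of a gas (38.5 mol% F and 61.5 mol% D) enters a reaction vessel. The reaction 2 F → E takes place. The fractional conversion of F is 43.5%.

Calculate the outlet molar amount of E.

183 mol

F reacted = 0.435 × 839.7 = 365.3 mol; ν_F = −2, so ξ = 365.3/2 = 182.6 mol.
Outlet amounts (n = n₀ + ν ξ):
  F: 839.7 − 2(182.6) = 474.4
  E: 0 + 1(182.6) = 182.6
  D: 1341 (inert)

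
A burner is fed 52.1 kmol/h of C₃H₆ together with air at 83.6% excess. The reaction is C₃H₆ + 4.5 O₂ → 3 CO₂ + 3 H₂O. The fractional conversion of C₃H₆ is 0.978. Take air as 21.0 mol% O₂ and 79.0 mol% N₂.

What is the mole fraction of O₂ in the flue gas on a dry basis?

Stoichiometric O₂ = 4.5 × 52.1 = 234.5 kmol/h; O₂ fed = 234.5 × 1.836 = 430.5 kmol/h.
N₂ fed = 430.5 × 79/21 = 1619 kmol/h.
Fuel reacted = 0.978 × 52.1 → ξ = 50.95 kmol/h.
Outlet (n = n₀ + ν ξ):
  C₃H₆: 52.1 − 1(50.95) = 1.146
  O₂: 430.5 − 4.5(50.95) = 201.2
  N₂: 1619 (inert)
  CO₂: 0 + 3(50.95) = 152.9
  H₂O: 0 + 3(50.95) = 152.9
Dry total = 1974 kmol/h; y_O₂ (dry) = 201.2 / 1974 = 0.1019.

0.102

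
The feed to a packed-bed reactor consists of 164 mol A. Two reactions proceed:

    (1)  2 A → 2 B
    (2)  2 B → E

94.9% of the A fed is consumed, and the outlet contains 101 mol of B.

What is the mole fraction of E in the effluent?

0.2

Conversion of A: A consumed = 2ξ₁ = 0.949 × 164 → ξ₁ = 77.82 mol.
B balance: n_B = 0 + 2ξ₁ − 2ξ₂ = 101 → ξ₂ = (2·77.82 − 101)/2 = 27.32 mol.
Outlet amounts (n = n₀ + Σ ν·ξ):
  A: 164 − 2(77.82) = 8.364
  B: 0 + 2(77.82) − 2(27.32) = 101
  E: 0 + 1(27.32) = 27.32
Total out = 136.7 mol; y_E = 27.32 / 136.7 = 0.1999.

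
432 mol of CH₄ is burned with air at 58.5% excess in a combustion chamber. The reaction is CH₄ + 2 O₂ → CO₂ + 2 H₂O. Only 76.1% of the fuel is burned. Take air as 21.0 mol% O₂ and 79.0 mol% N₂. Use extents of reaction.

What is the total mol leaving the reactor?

6950 mol

Stoichiometric O₂ = 2 × 432 = 864 mol; O₂ fed = 864 × 1.585 = 1369 mol.
N₂ fed = 1369 × 79/21 = 5152 mol.
Fuel reacted = 0.761 × 432 → ξ = 328.8 mol.
Outlet (n = n₀ + ν ξ):
  CH₄: 432 − 1(328.8) = 103.2
  O₂: 1369 − 2(328.8) = 711.9
  N₂: 5152 (inert)
  CO₂: 0 + 1(328.8) = 328.8
  H₂O: 0 + 2(328.8) = 657.5
Total out = 103.2 + 711.9 + 5152 + 328.8 + 657.5 = 6953 mol.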